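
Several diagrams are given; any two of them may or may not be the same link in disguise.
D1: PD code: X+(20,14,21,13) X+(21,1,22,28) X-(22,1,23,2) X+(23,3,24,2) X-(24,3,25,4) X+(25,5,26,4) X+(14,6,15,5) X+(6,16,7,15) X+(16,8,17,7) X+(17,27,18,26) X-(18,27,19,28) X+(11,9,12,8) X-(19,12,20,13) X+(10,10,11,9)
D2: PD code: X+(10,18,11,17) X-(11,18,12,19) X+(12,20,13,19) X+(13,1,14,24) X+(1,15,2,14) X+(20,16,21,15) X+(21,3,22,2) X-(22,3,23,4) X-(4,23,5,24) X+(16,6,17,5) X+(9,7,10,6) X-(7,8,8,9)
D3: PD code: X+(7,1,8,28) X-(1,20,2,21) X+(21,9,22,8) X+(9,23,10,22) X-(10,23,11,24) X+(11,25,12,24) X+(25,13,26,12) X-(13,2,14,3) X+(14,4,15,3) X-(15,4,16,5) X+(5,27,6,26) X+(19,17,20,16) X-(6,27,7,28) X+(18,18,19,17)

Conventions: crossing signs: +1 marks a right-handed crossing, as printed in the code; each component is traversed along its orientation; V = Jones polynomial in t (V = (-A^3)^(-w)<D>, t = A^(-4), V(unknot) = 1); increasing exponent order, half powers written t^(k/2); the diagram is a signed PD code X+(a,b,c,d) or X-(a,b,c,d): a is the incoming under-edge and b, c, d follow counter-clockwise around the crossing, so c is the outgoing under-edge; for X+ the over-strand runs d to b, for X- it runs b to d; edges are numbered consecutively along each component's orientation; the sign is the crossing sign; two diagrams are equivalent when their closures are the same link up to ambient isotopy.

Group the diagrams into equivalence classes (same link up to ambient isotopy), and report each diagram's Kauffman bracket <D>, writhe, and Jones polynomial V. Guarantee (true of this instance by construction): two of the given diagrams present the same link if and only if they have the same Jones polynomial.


equivalence classes: {D1} | {D2} | {D3}
D1 (bracket -A^2 + A^6 + A^14; 14 crossings at w = +6): V = t + t^3 - t^4
V(D2) = t - t^2 + 2t^3 - t^4 + t^5 - t^6  (w +4, c 12, <D> = -A^-12 + A^-8 - A^-4 + 2 - A^4 + A^8)
V(D3) = t^-1 - 1 + 2t - 2t^2 + 2t^3 - 2t^4 + t^5  [14 crossings, <D> = A^-8 - 2A^-4 + 2 - 2A^4 + 2A^8 - A^12 + A^16, w = +4]
key observation: 3 classes among 3 diagrams; unequal V(t) rules out equality


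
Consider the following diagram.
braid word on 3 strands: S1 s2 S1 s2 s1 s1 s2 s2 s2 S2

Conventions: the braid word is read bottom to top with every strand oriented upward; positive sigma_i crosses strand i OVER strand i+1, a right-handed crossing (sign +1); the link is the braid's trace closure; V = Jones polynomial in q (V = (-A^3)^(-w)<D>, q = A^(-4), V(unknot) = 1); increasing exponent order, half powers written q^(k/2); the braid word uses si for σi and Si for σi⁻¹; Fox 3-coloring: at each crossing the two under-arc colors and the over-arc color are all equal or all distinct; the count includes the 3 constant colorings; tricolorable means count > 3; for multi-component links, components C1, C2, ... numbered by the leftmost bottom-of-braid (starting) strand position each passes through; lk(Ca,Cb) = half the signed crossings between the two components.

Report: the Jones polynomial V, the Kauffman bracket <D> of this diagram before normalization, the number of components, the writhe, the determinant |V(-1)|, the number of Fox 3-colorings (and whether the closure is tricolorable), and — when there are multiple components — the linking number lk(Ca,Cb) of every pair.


Jones polynomial: V(q) = 2q - 2q^2 + 3q^3 - 3q^4 + 2q^5 - 2q^6 + q^7
<D> = A^-16 - 2A^-12 + 2A^-8 - 3A^-4 + 3 - 2A^4 + 2A^8; writhe +4
components 1, writhe +4 (10 crossings)
3-colorings: 9 of 3^10, det 15 — tricolorable
note: V spans 6 powers of q: at least 6 crossings in any diagram


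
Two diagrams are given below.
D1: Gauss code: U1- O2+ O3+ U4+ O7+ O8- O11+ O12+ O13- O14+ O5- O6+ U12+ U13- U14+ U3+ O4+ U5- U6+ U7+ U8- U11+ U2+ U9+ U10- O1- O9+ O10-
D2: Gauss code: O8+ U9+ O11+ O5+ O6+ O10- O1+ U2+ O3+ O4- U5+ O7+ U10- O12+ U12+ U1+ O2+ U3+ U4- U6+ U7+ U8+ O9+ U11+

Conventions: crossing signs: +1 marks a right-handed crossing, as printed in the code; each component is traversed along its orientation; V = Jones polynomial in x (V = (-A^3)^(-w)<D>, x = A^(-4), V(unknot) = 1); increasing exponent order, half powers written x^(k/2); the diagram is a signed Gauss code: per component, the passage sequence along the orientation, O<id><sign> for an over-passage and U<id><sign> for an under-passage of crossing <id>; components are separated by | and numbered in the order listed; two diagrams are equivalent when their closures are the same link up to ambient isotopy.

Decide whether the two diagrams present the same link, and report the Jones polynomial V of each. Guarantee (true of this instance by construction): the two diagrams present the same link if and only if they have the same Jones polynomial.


equivalent: no
V(D1) = x + x^3 - x^4  (w +4, c 14, <D> = -A^-4 + 1 + A^8)
V(D2) = x^2 + 2x^4 - 2x^5 + x^6 - 2x^7 + x^8  [12 crossings, <D> = A^-8 - 2A^-4 + 1 - 2A^4 + 2A^8 + A^16, w = +8]
key observation: comparing 2 Jones polynomials yields 2 groups


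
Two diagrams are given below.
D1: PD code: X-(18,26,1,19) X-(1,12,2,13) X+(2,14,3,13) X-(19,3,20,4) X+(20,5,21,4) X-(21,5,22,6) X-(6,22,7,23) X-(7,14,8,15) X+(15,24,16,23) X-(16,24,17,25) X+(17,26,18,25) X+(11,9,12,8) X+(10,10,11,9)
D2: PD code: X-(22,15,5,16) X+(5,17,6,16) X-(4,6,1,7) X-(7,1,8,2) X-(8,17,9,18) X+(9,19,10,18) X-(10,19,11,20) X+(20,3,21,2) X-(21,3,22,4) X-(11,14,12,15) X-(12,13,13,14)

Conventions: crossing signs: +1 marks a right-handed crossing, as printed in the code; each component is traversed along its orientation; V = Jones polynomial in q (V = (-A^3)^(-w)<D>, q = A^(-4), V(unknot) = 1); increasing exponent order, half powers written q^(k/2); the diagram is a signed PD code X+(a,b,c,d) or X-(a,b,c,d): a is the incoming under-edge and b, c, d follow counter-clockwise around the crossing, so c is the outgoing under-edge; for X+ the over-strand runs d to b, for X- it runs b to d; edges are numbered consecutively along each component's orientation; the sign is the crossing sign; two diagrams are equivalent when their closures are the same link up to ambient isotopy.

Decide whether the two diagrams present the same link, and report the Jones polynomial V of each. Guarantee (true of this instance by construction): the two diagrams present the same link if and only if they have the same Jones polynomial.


same link: yes
V(D1) = -q^(-5/2) - q^(-1/2)  [13 crossings, <D> = A^-1 + A^7, w = -1]
V(D2) = -q^(-5/2) - q^(-1/2)  (w -5, c 11, <D> = A^-13 + A^-5)
note: all 2 diagrams share one V(q), hence one class


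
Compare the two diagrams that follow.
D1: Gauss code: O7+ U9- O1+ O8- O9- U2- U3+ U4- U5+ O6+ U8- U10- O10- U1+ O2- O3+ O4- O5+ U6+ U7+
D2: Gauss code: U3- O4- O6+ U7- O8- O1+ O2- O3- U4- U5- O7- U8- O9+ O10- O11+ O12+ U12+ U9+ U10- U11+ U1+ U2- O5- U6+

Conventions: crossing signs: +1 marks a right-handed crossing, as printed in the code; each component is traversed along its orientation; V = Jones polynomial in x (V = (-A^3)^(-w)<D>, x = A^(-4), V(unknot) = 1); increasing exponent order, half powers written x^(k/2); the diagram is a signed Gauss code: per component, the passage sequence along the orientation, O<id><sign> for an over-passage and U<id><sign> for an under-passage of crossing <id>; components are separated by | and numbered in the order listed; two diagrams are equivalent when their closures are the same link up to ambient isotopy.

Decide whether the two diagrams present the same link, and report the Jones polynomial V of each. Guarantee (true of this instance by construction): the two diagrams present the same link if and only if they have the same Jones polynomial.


equivalent: no
V(D1) = 1  (w 0, c 10, <D> = 1)
V(D2) = -x^-6 + x^-5 - x^-4 + 2x^-3 - x^-2 + x^-1  [12 crossings, <D> = A^-2 - A^2 + 2A^6 - A^10 + A^14 - A^18, w = -2]
key observation: comparing 2 Jones polynomials yields 2 groups


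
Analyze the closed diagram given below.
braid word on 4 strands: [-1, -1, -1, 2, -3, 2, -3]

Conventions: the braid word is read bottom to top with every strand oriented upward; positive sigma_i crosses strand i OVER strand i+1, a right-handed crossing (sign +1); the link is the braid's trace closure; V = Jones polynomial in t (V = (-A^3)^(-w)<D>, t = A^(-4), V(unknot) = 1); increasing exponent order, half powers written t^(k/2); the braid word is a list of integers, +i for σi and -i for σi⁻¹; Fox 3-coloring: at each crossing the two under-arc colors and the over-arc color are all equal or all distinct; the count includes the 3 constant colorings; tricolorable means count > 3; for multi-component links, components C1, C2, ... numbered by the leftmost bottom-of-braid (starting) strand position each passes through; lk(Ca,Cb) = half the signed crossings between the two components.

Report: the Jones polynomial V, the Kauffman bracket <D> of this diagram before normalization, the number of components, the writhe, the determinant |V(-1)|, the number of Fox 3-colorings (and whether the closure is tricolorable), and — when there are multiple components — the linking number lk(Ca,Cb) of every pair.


V = -t^-6 + 2t^-5 - 2t^-4 + 3t^-3 - 3t^-2 + 2t^-1 - 1 + t
<D> = -A^-13 + A^-9 - 2A^-5 + 3A^-1 - 3A^3 + 2A^7 - 2A^11 + A^15 (w = -3)
1 component over 7 crossings, w = -3
9 Fox colorings among 3^7, |V(-1)| = 15: tricolorable
why: |V(-1)| = 15: so tricolorable, since 3 divides 15


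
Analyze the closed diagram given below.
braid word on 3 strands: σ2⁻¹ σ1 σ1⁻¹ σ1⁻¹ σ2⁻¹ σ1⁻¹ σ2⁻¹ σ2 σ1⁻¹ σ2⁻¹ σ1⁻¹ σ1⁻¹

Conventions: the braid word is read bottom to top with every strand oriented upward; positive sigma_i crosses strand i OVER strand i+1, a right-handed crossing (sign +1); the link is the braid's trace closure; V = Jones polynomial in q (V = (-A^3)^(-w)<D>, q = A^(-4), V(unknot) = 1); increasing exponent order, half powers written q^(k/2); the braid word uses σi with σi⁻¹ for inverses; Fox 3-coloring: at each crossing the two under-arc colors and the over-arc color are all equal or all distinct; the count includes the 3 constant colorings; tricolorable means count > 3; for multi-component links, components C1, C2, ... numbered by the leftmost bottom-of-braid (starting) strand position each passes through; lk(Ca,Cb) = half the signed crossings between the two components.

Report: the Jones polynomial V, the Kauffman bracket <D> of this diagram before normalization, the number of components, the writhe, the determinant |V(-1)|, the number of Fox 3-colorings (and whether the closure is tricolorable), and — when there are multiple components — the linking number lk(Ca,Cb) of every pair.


V(q) = -q^-8 + q^-5 + q^-3
bracket: A^-12 + A^-4 - A^8, w = -8
1 component, writhe -8, over 12 crossings
det 3, colorings 9 of 3^12 — tricolorable
observation: free reduction leaves σ2⁻¹ σ1⁻¹ σ2⁻¹ σ1⁻¹ σ1⁻¹ σ2⁻¹ σ1⁻¹ σ1⁻¹ of the original 12 letters


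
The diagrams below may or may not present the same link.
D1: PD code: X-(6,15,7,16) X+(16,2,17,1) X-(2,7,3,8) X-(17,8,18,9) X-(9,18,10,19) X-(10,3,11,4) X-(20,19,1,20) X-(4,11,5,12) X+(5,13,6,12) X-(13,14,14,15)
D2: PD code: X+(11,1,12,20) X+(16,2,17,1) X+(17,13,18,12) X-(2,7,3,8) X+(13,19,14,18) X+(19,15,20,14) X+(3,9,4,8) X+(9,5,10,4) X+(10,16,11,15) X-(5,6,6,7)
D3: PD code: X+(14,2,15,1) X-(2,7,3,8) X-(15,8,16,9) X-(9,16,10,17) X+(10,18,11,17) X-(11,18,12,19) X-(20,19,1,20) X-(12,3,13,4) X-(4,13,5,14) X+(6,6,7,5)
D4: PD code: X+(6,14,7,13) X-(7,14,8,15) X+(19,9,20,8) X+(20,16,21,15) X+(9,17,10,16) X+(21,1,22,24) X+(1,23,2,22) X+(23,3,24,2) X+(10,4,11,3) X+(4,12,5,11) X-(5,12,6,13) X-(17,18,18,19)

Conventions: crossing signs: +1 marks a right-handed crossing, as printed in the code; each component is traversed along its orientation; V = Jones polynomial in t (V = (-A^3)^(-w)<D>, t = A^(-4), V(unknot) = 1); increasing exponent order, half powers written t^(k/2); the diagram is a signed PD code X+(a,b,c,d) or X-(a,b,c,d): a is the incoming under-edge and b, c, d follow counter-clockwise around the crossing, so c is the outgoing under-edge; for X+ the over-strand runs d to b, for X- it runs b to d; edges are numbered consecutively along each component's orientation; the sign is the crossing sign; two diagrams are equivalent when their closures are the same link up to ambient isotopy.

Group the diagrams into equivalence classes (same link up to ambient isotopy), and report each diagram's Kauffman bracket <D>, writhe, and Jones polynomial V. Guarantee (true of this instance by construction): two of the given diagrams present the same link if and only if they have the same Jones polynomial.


classes: {D1, D3} | {D2} | {D4}
V(D1) = -t^-6 + t^-5 - t^-4 + 2t^-3 - t^-2 + t^-1  [10 crossings, <D> = A^-14 - A^-10 + 2A^-6 - A^-2 + A^2 - A^6, w = -6]
D2 (bracket -A^-10 + A^-6 - A^-2 + A^2 + A^10; 10 crossings at w = +6): V = t^2 + t^4 - t^5 + t^6 - t^7
V(D3) = -t^-6 + t^-5 - t^-4 + 2t^-3 - t^-2 + t^-1  (w -4, c 10, <D> = A^-8 - A^-4 + 2 - A^4 + A^8 - A^12)
D4 (bracket A^-14 - 2A^-10 + A^-6 - 2A^-2 + 2A^2 + A^10; 12 crossings at w = +6): V = t^2 + 2t^4 - 2t^5 + t^6 - 2t^7 + t^8
insight: comparing 4 Jones polynomials yields 3 groups


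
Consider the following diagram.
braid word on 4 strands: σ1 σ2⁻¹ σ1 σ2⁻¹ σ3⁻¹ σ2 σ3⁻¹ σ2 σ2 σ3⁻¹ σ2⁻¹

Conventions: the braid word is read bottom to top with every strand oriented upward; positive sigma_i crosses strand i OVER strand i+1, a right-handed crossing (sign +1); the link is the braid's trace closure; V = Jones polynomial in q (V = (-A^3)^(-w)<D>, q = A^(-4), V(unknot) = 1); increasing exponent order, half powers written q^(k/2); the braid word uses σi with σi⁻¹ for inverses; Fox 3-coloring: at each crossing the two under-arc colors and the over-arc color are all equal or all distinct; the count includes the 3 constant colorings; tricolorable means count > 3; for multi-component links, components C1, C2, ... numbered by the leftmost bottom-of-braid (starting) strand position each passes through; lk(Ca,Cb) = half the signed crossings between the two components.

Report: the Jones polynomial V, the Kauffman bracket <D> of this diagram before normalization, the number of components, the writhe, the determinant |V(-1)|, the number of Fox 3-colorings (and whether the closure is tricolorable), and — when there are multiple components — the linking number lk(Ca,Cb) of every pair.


V(q) = q^-6 - 3q^-5 + 5q^-4 - 7q^-3 + 8q^-2 - 8q^-1 + 8 - 5q + 3q^2 - q^3
bracket: A^-15 - 3A^-11 + 5A^-7 - 8A^-3 + 8A - 8A^5 + 7A^9 - 5A^13 + 3A^17 - A^21, w = -1
1 component, writhe -1, over 11 crossings
det 49, colorings 3 of 3^11 — not tricolorable
observation: |V(-1)| = 49: so not tricolorable, since 3 does not divide 49


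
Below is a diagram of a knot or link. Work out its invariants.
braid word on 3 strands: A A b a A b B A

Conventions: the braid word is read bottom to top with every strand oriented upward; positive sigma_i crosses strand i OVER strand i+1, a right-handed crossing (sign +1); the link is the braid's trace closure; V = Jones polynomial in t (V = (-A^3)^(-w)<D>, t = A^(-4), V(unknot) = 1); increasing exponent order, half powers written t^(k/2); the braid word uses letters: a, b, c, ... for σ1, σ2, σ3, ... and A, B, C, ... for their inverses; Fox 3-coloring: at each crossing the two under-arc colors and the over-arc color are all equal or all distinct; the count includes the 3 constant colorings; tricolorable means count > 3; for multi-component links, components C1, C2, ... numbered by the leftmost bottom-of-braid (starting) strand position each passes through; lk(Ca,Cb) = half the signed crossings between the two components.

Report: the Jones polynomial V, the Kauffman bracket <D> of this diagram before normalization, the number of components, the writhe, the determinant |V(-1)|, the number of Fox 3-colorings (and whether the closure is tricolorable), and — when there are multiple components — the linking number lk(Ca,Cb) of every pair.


V = -t^-4 + t^-3 + t^-1
<D> = A^-2 + A^6 - A^10 (w = -2)
1 component over 8 crossings, w = -2
9 Fox colorings among 3^8, |V(-1)| = 3: tricolorable
why: |V(-1)| = 3: so tricolorable, since 3 divides 3


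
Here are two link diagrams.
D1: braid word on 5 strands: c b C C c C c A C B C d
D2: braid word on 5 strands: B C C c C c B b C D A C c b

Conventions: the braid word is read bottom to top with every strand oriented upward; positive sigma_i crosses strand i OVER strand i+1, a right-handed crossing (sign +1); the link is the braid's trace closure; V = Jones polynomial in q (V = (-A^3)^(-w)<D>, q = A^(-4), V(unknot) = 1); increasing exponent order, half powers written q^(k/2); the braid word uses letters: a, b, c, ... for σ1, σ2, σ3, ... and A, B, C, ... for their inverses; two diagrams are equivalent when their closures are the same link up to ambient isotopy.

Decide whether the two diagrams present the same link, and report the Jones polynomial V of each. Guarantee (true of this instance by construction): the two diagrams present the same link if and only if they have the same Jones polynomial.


equivalent: yes
V(D1) = q^-3 + q^-2 + q^-1 + 1  (w -2, c 12, <D> = A^-6 + A^-2 + A^2 + A^6)
V(D2) = q^-3 + q^-2 + q^-1 + 1  [14 crossings, <D> = A^-12 + A^-8 + A^-4 + 1, w = -4]
key observation: one V(q) for all 2 diagrams — one class (guaranteed)


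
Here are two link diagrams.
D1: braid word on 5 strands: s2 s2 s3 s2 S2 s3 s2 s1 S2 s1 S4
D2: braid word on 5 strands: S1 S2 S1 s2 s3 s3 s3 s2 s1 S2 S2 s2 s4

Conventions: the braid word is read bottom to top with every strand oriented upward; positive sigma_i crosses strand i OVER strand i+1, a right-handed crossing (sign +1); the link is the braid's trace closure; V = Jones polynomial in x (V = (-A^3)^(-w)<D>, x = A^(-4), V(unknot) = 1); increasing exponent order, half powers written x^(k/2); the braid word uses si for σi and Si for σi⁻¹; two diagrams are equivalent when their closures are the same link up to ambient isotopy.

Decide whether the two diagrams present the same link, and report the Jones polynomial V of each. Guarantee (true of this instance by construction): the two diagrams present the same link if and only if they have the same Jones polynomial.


equivalent: no
D1 (bracket -A^-19 + A^-15 - 2A^-11 + 3A^-7 - 2A^-3 + 3A - A^5 + A^9; 11 crossings at w = +5): V = -x^(3/2) + x^(5/2) - 3x^(7/2) + 2x^(9/2) - 3x^(11/2) + 2x^(13/2) - x^(15/2) + x^(17/2)
V(D2) = -x^(-3/2) - 2x^(1/2) + x^(3/2) - x^(5/2) + x^(7/2)  (w +3, c 13, <D> = -A^-5 + A^-1 - A^3 + 2A^7 + A^15)
key observation: 2 classes among 2 diagrams; unequal V(x) rules out equality


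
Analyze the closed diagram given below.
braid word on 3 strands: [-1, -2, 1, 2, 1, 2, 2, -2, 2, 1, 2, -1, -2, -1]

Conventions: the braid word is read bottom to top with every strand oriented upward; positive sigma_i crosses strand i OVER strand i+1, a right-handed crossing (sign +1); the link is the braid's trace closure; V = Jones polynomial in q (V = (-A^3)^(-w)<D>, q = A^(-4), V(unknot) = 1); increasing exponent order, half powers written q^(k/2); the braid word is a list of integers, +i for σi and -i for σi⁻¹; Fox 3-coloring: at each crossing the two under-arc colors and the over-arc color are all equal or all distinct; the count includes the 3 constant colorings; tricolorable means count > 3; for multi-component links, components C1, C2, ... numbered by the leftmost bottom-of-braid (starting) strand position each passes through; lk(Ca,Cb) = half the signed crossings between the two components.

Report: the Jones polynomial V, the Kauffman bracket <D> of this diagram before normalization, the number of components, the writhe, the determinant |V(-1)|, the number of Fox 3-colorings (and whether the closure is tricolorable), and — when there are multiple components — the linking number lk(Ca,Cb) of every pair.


V = 1 + q + q^2 + q^3
<D> = A^-6 + A^-2 + A^2 + A^6 (w = +2)
3 components over 14 crossings, w = +2
lk(C1,C2): 0
lk(C1,C3) = 0
linking number lk(C2,C3) = +1
9 Fox colorings among 3^14, |V(-1)| = 0: tricolorable
why: w = +2 (over 14 crossings) is diagram-only; (-A^3)^(-2) removes it from V


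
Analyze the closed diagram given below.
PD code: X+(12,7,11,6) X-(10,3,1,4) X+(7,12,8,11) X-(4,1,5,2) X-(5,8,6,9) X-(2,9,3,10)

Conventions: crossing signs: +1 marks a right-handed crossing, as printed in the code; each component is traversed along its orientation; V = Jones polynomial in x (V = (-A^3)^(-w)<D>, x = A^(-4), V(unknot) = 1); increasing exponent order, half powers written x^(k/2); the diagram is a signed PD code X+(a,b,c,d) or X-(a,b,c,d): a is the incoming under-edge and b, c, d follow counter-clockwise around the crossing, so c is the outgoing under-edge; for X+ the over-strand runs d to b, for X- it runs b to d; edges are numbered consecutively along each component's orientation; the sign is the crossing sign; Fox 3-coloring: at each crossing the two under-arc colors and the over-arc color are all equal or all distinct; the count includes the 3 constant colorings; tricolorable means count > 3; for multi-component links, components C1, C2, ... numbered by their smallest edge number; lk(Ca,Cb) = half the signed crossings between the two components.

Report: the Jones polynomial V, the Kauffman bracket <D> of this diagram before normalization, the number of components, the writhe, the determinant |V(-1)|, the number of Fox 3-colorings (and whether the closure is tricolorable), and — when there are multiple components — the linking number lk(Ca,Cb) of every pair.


V(x) = x^(-7/2) - x^(-5/2) + x^(-3/2) - 2x^(-1/2) - x^(3/2)
bracket: -A^-12 - 2A^-4 + 1 - A^4 + A^8, w = -2
2 components, writhe -2, over 6 crossings
lk(C1,C2) = +1
det 6, colorings 9 of 3^6 — tricolorable
observation: det 6 = |V(-1)|; divisible by 3, so tricolorable


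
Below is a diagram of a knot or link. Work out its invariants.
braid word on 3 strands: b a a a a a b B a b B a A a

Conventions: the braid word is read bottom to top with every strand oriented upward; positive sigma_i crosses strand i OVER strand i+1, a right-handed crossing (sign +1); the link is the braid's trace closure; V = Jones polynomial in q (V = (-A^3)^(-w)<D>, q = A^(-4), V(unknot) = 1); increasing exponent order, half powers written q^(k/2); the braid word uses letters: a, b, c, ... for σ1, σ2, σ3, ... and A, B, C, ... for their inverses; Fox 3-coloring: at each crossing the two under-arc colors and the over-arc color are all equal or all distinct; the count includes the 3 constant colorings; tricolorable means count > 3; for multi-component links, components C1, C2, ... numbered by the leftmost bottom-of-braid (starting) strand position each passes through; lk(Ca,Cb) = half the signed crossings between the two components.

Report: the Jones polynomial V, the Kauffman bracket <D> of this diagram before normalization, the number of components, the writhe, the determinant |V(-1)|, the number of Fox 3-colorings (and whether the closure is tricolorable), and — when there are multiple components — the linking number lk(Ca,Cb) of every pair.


V = q^3 + q^5 - q^6 + q^7 - q^8 + q^9 - q^10
<D> = -A^-16 + A^-12 - A^-8 + A^-4 - 1 + A^4 + A^12 (w = +8)
1 component over 14 crossings, w = +8
3 Fox colorings among 3^14, |V(-1)| = 7: not tricolorable
why: w = +8 (over 14 crossings) is diagram-only; (-A^3)^(-8) removes it from V


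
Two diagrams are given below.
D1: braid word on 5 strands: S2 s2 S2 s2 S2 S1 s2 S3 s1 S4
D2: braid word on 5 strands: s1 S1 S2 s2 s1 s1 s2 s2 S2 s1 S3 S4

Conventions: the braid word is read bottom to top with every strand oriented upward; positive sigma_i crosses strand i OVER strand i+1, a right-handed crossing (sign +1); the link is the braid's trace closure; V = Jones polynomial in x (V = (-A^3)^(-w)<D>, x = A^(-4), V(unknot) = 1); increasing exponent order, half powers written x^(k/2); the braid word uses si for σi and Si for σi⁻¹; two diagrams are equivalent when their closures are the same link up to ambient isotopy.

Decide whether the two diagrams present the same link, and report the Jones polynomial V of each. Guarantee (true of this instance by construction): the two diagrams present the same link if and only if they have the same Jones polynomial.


equivalent: no
V(D1) = 1  (w -2, c 10, <D> = A^-6)
D2 (bracket -A^-10 + A^-6 + A^2; 12 crossings at w = +2): V = x + x^3 - x^4
why: 2 values of V(x) split the 2 diagrams


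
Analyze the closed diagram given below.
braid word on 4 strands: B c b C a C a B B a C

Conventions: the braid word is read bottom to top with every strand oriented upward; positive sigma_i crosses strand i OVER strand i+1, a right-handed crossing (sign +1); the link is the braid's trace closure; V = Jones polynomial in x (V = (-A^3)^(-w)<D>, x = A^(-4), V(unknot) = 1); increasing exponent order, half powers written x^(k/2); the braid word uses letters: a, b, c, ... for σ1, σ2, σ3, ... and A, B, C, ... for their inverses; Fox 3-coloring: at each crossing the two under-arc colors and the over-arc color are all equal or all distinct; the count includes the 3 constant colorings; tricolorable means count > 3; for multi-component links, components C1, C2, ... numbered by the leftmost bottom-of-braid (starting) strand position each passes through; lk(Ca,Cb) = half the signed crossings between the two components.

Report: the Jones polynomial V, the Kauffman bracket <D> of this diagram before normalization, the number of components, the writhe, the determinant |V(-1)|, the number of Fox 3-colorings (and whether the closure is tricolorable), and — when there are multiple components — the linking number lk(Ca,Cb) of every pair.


Jones polynomial: V(x) = -x^-4 + x^-3 + x^-1
<D> = -A - A^9 + A^13; writhe -1
components 1, writhe -1 (11 crossings)
3-colorings: 9 of 3^11, det 3 — tricolorable
note: w = -1 (over 11 crossings) is diagram-only; (-A^3)^(1) removes it from V


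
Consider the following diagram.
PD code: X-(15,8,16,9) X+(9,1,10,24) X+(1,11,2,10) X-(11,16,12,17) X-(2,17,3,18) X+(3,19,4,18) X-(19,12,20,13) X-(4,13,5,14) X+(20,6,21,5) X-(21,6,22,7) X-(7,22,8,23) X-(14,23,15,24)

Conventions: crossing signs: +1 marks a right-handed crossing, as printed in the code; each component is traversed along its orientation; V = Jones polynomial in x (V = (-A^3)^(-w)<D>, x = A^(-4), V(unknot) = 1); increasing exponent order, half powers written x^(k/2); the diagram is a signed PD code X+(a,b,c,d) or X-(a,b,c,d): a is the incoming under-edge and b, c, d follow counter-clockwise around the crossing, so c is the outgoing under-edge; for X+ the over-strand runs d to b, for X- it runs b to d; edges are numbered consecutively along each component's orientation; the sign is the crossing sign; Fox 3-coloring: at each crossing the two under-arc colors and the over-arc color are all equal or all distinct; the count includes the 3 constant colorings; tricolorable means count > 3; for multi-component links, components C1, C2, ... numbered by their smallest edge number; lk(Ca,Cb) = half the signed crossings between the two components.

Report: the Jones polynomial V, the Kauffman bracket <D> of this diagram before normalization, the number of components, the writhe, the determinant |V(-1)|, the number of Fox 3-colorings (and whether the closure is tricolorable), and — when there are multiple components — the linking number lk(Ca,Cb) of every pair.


V(x) = -x^-6 + x^-5 - x^-4 + 2x^-3 - x^-2 + x^-1
bracket: A^-8 - A^-4 + 2 - A^4 + A^8 - A^12, w = -4
1 component, writhe -4, over 12 crossings
det 7, colorings 3 of 3^12 — not tricolorable
observation: |V(-1)| = 7: so not tricolorable, since 3 does not divide 7


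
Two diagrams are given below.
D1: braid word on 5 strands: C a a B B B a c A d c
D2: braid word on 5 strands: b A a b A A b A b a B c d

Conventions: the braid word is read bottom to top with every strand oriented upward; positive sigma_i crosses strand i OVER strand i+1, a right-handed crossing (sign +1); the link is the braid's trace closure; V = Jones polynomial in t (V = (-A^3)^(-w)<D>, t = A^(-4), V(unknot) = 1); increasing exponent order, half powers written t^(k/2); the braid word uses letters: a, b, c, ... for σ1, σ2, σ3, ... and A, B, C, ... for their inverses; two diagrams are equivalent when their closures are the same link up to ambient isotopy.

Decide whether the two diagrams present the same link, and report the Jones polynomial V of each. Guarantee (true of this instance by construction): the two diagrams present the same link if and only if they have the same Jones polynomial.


same link: no
V(D1) = t^(-7/2) - t^(-5/2) + t^(-3/2) - 2t^(-1/2) - t^(3/2)  [11 crossings, <D> = A^-3 + 2A^5 - A^9 + A^13 - A^17, w = +1]
D2 (bracket A^-1 + A^7; 13 crossings at w = +3): V = -t^(1/2) - t^(5/2)
note: 2 values of V(t) split the 2 diagrams


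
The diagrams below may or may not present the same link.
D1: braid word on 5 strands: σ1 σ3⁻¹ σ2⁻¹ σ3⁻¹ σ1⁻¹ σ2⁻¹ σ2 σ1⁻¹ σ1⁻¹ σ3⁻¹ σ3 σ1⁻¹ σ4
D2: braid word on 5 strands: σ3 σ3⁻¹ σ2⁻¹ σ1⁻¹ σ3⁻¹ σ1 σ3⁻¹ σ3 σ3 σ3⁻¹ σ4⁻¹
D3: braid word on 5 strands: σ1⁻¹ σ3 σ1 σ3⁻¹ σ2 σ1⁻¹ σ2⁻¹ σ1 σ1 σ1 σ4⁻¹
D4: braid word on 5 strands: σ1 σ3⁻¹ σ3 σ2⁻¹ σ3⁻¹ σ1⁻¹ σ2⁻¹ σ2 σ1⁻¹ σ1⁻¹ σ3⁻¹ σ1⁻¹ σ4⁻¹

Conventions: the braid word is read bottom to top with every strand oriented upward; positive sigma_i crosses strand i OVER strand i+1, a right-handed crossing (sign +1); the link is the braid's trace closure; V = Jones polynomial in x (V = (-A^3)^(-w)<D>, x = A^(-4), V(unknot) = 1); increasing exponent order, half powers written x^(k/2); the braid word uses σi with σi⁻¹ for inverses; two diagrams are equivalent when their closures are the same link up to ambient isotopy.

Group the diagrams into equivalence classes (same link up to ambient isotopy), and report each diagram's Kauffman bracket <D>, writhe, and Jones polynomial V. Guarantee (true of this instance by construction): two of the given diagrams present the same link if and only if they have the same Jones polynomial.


grouping into links: {D1, D4} | {D2} | {D3}
V(D1) = x^(-13/2) - x^(-11/2) + x^(-9/2) - 2x^(-7/2) - x^(-3/2)  (w -5, c 13, <D> = A^-9 + 2A^-1 - A^3 + A^7 - A^11)
D2 (bracket A^-11 + A^-7; 11 crossings at w = -3): V = -x^(-1/2) - x^(1/2)
D3 (bracket -A^-15 + A^-7 + A^-3 + A; 11 crossings at w = +1): V = -x^(1/2) - x^(3/2) - x^(5/2) + x^(9/2)
D4 (bracket A^-15 + 2A^-7 - A^-3 + A - A^5; 13 crossings at w = -7): V = x^(-13/2) - x^(-11/2) + x^(-9/2) - 2x^(-7/2) - x^(-3/2)
key observation: 3 values of V(x) split the 4 diagrams


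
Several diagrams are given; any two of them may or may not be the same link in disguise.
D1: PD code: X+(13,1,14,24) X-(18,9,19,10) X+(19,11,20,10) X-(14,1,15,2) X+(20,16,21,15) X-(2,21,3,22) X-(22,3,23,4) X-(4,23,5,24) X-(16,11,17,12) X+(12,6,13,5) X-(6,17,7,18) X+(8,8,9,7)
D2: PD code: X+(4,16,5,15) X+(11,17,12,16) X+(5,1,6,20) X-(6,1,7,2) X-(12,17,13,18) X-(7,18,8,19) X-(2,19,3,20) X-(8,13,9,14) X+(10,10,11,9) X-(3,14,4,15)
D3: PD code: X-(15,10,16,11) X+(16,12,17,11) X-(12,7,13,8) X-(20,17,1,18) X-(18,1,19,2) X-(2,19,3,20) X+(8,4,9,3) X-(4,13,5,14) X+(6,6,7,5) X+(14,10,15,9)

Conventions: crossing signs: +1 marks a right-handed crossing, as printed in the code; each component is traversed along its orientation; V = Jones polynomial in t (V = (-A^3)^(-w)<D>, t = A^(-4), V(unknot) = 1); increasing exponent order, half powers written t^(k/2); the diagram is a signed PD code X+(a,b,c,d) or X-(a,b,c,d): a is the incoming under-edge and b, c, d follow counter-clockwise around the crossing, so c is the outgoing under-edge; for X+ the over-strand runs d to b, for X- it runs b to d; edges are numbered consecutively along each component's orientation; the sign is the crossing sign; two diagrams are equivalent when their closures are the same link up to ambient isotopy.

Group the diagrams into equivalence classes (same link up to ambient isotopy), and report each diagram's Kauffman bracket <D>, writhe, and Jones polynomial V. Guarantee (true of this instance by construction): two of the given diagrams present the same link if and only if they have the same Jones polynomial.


grouping into links: {D1, D3} | {D2}
V(D1) = -t^-6 + 2t^-5 - 2t^-4 + 3t^-3 - 3t^-2 + 2t^-1 - 1 + t  (w -2, c 12, <D> = A^-10 - A^-6 + 2A^-2 - 3A^2 + 3A^6 - 2A^10 + 2A^14 - A^18)
V(D2) = 1  [10 crossings, <D> = A^-6, w = -2]
D3 (bracket A^-10 - A^-6 + 2A^-2 - 3A^2 + 3A^6 - 2A^10 + 2A^14 - A^18; 10 crossings at w = -2): V = -t^-6 + 2t^-5 - 2t^-4 + 3t^-3 - 3t^-2 + 2t^-1 - 1 + t
why: 2 classes among 3 diagrams; unequal V(t) rules out equality


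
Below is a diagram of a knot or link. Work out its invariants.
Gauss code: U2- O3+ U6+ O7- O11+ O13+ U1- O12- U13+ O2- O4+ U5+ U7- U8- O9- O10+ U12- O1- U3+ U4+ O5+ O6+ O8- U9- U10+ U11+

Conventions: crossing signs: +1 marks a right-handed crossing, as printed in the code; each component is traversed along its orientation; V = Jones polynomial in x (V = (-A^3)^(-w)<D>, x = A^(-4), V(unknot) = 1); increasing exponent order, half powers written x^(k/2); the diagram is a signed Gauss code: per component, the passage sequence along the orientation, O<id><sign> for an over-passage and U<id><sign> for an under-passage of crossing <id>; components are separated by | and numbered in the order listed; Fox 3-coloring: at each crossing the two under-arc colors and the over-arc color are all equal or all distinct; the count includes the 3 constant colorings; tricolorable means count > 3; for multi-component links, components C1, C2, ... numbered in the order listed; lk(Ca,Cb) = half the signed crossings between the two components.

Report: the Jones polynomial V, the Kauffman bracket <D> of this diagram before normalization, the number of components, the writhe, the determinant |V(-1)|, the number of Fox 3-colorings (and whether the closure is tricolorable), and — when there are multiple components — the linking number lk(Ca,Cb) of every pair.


Jones polynomial: V(x) = x^-2 - 2x^-1 + 3 - 3x + 3x^2 - 2x^3 + 2x^4 - x^5
<D> = A^-17 - 2A^-13 + 2A^-9 - 3A^-5 + 3A^-1 - 3A^3 + 2A^7 - A^11; writhe +1
components 1, writhe +1 (13 crossings)
3-colorings: 3 of 3^13, det 17 — not tricolorable
note: w = +1 shifts under R1 moves; the (-A^3)^(-1) factor cancels that in V


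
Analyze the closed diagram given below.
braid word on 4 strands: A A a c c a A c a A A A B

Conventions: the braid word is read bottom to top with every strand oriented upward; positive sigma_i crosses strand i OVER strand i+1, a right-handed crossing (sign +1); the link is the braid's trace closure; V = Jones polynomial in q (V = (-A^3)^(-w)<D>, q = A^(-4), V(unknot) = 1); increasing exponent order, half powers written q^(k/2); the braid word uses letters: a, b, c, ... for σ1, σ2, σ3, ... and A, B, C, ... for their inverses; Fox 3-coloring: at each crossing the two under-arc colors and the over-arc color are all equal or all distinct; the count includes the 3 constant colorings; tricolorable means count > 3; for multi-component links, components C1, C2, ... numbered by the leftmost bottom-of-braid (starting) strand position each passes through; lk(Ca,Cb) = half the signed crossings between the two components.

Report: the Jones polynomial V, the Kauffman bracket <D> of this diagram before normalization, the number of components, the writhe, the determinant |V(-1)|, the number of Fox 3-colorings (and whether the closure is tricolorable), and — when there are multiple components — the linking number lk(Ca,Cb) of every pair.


Jones polynomial: V(q) = -q^-3 + q^-2 - q^-1 + 3 - q + q^2 - q^3
<D> = A^-15 - A^-11 + A^-7 - 3A^-3 + A - A^5 + A^9; writhe -1
components 1, writhe -1 (13 crossings)
3-colorings: 27 of 3^13, det 9 — tricolorable
note: inverse pairs cancel, leaving σ1⁻¹ σ3 σ3 σ3 σ1⁻¹ σ1⁻¹ σ2⁻¹


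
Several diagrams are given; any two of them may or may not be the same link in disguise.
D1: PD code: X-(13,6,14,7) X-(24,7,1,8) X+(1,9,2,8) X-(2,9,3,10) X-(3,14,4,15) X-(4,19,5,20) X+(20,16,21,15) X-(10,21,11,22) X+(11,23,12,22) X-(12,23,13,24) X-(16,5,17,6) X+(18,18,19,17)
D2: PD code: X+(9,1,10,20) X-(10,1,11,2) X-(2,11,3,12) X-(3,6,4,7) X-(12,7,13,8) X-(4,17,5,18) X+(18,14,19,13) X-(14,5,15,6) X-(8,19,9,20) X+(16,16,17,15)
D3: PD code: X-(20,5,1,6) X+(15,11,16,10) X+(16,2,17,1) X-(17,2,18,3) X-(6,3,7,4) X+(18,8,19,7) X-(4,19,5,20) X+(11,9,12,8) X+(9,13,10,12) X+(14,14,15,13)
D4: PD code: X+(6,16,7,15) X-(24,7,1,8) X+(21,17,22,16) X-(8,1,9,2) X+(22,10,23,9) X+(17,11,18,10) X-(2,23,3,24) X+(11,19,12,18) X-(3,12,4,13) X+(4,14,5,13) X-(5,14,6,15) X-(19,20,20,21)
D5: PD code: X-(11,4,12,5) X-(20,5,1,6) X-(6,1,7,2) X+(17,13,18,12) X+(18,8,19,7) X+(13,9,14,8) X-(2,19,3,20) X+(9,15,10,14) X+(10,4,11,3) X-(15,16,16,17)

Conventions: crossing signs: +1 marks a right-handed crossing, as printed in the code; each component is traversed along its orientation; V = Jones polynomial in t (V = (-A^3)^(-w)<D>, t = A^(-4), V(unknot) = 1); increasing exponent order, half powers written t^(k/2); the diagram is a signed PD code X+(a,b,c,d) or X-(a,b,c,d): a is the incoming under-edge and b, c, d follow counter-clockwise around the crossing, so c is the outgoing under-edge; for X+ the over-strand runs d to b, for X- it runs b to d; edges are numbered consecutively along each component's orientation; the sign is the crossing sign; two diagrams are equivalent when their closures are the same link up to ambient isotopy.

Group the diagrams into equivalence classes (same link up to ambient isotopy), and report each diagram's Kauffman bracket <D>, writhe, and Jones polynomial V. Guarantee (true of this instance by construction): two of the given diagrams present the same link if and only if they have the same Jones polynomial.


grouping into links: {D1, D2} | {D3, D4, D5}
V(D1) = -t^-6 + t^-5 - t^-4 + 2t^-3 - t^-2 + t^-1  (w -4, c 12, <D> = A^-8 - A^-4 + 2 - A^4 + A^8 - A^12)
V(D2) = -t^-6 + t^-5 - t^-4 + 2t^-3 - t^-2 + t^-1  [10 crossings, <D> = A^-8 - A^-4 + 2 - A^4 + A^8 - A^12, w = -4]
V(D3) = -t^-3 + t^-2 - t^-1 + 3 - t + t^2 - t^3  [10 crossings, <D> = -A^-6 + A^-2 - A^2 + 3A^6 - A^10 + A^14 - A^18, w = +2]
V(D4) = -t^-3 + t^-2 - t^-1 + 3 - t + t^2 - t^3  (w 0, c 12, <D> = -A^-12 + A^-8 - A^-4 + 3 - A^4 + A^8 - A^12)
D5 (bracket -A^-12 + A^-8 - A^-4 + 3 - A^4 + A^8 - A^12; 10 crossings at w = 0): V = -t^-3 + t^-2 - t^-1 + 3 - t + t^2 - t^3
why: V(t) takes 2 values over 5 diagrams, fixing the grouping


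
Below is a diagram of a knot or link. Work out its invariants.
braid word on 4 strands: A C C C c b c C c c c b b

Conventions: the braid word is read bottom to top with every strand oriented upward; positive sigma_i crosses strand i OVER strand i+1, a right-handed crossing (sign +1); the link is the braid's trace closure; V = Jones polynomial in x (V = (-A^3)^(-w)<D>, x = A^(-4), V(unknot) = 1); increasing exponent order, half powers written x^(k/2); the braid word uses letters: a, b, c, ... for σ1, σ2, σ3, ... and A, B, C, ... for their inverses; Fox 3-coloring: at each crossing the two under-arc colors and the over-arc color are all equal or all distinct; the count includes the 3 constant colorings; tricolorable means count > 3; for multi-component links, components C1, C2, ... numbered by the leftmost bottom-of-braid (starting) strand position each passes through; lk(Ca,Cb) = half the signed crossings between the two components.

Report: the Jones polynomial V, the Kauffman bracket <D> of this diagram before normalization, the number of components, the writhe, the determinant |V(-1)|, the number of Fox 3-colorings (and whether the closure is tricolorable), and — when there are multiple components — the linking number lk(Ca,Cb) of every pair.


Jones polynomial: V(x) = 2x - 2x^2 + 3x^3 - 3x^4 + 2x^5 - 2x^6 + x^7
<D> = -A^-19 + 2A^-15 - 2A^-11 + 3A^-7 - 3A^-3 + 2A - 2A^5; writhe +3
components 1, writhe +3 (13 crossings)
3-colorings: 9 of 3^13, det 15 — tricolorable
note: the span of V is 6, forcing >= 6 crossings in any diagram


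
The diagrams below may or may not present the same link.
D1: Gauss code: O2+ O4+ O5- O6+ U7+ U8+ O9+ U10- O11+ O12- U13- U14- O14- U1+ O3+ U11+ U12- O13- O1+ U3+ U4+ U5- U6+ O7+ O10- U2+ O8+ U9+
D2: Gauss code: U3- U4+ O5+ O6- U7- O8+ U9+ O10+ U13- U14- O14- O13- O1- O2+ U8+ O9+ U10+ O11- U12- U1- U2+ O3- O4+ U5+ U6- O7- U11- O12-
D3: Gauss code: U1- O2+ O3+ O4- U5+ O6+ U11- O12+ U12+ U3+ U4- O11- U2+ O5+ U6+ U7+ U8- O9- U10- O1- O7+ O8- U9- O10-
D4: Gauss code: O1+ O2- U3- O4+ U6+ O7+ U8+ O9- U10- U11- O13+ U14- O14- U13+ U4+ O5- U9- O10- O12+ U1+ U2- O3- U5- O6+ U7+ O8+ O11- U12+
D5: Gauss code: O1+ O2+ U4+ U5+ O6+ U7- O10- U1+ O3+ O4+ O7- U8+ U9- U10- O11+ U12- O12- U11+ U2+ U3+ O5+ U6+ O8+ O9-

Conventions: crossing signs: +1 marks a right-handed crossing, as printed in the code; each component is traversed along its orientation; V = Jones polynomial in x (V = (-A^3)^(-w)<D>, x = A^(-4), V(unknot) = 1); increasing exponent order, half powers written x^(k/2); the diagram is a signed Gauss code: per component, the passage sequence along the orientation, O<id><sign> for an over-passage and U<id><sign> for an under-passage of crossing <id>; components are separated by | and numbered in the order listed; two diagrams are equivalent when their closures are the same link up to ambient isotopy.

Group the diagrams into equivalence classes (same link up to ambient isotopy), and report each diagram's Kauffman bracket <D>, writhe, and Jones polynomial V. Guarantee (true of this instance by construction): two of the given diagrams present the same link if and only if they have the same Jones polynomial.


equivalence classes: {D1, D5} | {D2, D3, D4}
D1 (bracket -A^-12 + A^-8 - A^-4 + 2 - A^4 + A^8; 14 crossings at w = +4): V = x - x^2 + 2x^3 - x^4 + x^5 - x^6
V(D2) = -x^-3 + x^-2 - x^-1 + 3 - x + x^2 - x^3  (w -2, c 14, <D> = -A^-18 + A^-14 - A^-10 + 3A^-6 - A^-2 + A^2 - A^6)
V(D3) = -x^-3 + x^-2 - x^-1 + 3 - x + x^2 - x^3  (w 0, c 12, <D> = -A^-12 + A^-8 - A^-4 + 3 - A^4 + A^8 - A^12)
V(D4) = -x^-3 + x^-2 - x^-1 + 3 - x + x^2 - x^3  (w 0, c 14, <D> = -A^-12 + A^-8 - A^-4 + 3 - A^4 + A^8 - A^12)
D5 (bracket -A^-12 + A^-8 - A^-4 + 2 - A^4 + A^8; 12 crossings at w = +4): V = x - x^2 + 2x^3 - x^4 + x^5 - x^6
key observation: V(x) takes 2 values over 5 diagrams, fixing the grouping
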